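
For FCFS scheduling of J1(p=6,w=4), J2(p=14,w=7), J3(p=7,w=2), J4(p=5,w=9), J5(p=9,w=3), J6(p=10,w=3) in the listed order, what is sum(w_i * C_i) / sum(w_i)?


Completion times:
  J1: C=6, w×C=4×6=24
  J2: C=20, w×C=7×20=140
  J3: C=27, w×C=2×27=54
  J4: C=32, w×C=9×32=288
  J5: C=41, w×C=3×41=123
  J6: C=51, w×C=3×51=153
Sum w×C = 782
Sum w = 28
Weighted avg = 782/28
= 27.93


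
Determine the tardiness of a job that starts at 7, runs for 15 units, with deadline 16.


Completion = start + processing = 7 + 15 = 22
Tardiness = max(0, C - d) = max(0, 22 - 16)
= max(0, 6)
= 6


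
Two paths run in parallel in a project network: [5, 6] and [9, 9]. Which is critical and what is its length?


Path A: 5 + 6 = 11
Path B: 9 + 9 = 18
Critical path = longest = max(11, 18)
= 18 (Path B)


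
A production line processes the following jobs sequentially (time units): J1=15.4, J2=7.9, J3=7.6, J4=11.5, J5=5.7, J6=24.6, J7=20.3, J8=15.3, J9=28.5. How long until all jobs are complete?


Sequential makespan: sum all processing times
= 15.4 + 7.9 + 7.6 + 11.5 + 5.7 + 24.6 + 20.3 + 15.3 + 28.5
= 136.8 time units


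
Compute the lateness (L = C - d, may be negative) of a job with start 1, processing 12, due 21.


Completion = 1 + 12 = 13
Lateness = C - d = 13 - 21
= -8


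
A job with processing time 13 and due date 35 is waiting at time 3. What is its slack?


Slack = due - current_time - processing
= 35 - 3 - 13
= 19


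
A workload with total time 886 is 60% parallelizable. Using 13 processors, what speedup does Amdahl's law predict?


Amdahl's law: T_p = T × ((1-p) + p/N)
= 886 × ((1-0.6) + 0.6/13)
= 886 × (0.40 + 0.0462)
= 886 × 0.4462
= 395.29
Speedup = 886/395.29
= 2.24×


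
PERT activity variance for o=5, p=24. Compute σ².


σ² = ((p - o) / 6)² = (p - o)² / 36
= (24 - 5)² / 36
= 19² / 36
= 361 / 36
= 10.0278


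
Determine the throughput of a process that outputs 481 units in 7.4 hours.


Throughput = units / time
= 481 / 7.4
= 65.0 units/hour


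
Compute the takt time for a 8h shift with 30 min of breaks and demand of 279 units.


Available = 8×60 - 30 = 450 min
Takt time = 450 / 279
= 1.61 min/unit


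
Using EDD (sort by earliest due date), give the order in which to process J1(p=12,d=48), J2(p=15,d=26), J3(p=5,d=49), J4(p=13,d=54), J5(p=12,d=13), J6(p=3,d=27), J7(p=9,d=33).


EDD: sort by earliest due date
  J5: d=13, p=12
  J2: d=26, p=15
  J6: d=27, p=3
  J7: d=33, p=9
  J1: d=48, p=12
  J3: d=49, p=5
  J4: d=54, p=13
Order: J5 → J2 → J6 → J7 → J1 → J3 → J4


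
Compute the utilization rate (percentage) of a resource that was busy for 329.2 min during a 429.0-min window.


Utilization = busy / total × 100
= 329.2 / 429.0 × 100
= 76.7%


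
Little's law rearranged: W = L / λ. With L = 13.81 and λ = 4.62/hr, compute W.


Little's law: L = λW → W = L / λ
= 13.81 / 4.62
= 2.99 hours


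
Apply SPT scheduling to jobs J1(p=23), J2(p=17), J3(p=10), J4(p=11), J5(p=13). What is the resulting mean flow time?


SPT order: J3 → J4 → J5 → J2 → J1
Completion times:
  J3: C=10
  J4: C=21
  J5: C=34
  J2: C=51
  J1: C=74
Sum = 190, n = 5
Mean flow = 190/5
= 38.00


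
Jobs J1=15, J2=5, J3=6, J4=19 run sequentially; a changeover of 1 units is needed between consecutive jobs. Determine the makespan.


Makespan = Σ processing + (n-1) × setup
= (15 + 5 + 6 + 19) + (4-1)×1
= 45 + 3
= 48 time units


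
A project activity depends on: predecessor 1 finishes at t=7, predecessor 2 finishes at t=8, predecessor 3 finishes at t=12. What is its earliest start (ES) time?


ES = max of all predecessor completion times
Predecessors: [7, 8, 12]
ES = max(7, 8, 12)
= 12


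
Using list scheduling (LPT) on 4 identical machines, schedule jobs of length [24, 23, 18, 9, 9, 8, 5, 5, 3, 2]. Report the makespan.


Jobs (LPT sorted): [24, 23, 18, 9, 9, 8, 5, 5, 3, 2]
Machines: 4
  J=24 → Machine 1 (load: 0+24=24)
  J=23 → Machine 2 (load: 0+23=23)
  J=18 → Machine 3 (load: 0+18=18)
  J=9 → Machine 4 (load: 0+9=9)
  J=9 → Machine 4 (load: 9+9=18)
  J=8 → Machine 3 (load: 18+8=26)
  J=5 → Machine 4 (load: 18+5=23)
  J=5 → Machine 2 (load: 23+5=28)
  J=3 → Machine 4 (load: 23+3=26)
  J=2 → Machine 1 (load: 24+2=26)
Machine loads: [26, 28, 26, 26]
Makespan = max = 28 time units


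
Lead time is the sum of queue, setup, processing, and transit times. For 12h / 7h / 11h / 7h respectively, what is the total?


Lead time = queue + setup + processing + transit
= 12 + 7 + 11 + 7
= 37 hours


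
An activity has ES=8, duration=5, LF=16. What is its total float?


EF = ES + duration = 8 + 5 = 13
LS = LF - duration = 16 - 5 = 11
Total Float = LF - EF = 16 - 13
(or LS - ES = 11 - 8)
= 3


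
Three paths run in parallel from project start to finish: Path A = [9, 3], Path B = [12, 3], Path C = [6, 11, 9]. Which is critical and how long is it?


Path A: 9 + 3 = 12
Path B: 12 + 3 = 15
Path C: 6 + 11 + 9 = 26
Critical path = longest = max(12, 15, 26)
= 26 (Path C)


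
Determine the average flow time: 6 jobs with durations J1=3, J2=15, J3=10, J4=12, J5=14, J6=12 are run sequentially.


Completion times:
  J1: completes at 3
  J2: completes at 18
  J3: completes at 28
  J4: completes at 40
  J5: completes at 54
  J6: completes at 66
Sum = 209
Average = 209/6
= 34.83


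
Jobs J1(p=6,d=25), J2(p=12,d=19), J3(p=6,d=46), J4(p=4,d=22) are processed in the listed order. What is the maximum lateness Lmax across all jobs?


Lateness per job (L = C - d):
  J1: C=6, d=25, L=-19
  J2: C=18, d=19, L=-1
  J3: C=24, d=46, L=-22
  J4: C=28, d=22, L=6
Lmax = max(-19, -1, -22, 6)
= 6


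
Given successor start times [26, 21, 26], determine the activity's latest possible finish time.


LF = min of all successor start times
Successors start at: [26, 21, 26]
LF = min(26, 21, 26)
= 21


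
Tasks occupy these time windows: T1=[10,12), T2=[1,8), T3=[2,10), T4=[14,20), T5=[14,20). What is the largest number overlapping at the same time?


Check each time point for overlaps:
  t=2: 2 tasks active (T2, T3)
Max concurrent = 2


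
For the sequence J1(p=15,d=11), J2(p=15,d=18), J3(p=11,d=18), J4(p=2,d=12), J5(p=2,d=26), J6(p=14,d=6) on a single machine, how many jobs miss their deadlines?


Completion vs due date:
  J1: C=15, d=11 → TARDY
  J2: C=30, d=18 → TARDY
  J3: C=41, d=18 → TARDY
  J4: C=43, d=12 → TARDY
  J5: C=45, d=26 → TARDY
  J6: C=59, d=6 → TARDY
Tardy jobs: J1, J2, J3, J4, J5, J6
Count = 6


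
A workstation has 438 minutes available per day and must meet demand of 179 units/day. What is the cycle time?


Cycle time = available time / demand
= 438 / 179
= 2.45 min/unit


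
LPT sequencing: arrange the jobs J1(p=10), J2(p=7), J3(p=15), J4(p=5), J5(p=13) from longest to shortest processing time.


LPT: sort by longest processing time first
  J3: p=15
  J5: p=13
  J1: p=10
  J2: p=7
  J4: p=5
Order: J3 → J5 → J1 → J2 → J4


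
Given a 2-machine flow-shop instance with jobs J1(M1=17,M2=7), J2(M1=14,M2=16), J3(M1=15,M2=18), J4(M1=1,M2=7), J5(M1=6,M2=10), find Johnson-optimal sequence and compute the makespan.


Johnson's rule:
Group 1 (M1≤M2, sort by M1): ['J4', 'J5', 'J2', 'J3']
Group 2 (M1>M2, sort desc M2): ['J1']
Sequence: J4 → J5 → J2 → J3 → J1
Makespan calculation:
  J4: M1 done=1, M2 done=8
  J5: M1 done=7, M2 done=18
  J2: M1 done=21, M2 done=37
  J3: M1 done=36, M2 done=55
  J1: M1 done=53, M2 done=62
= Sequence: J4 → J5 → J2 → J3 → J1, Makespan: 62


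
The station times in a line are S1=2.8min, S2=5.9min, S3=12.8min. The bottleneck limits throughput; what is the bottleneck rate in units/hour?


Bottleneck = longest station time
Station times: [2.8, 5.9, 12.8]
Max = 12.8 min
Rate = 60 / 12.8
= 4.69 units/hour (bottleneck: 12.8min)


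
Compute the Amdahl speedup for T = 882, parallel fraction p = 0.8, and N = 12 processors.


Amdahl's law: T_p = T × ((1-p) + p/N)
= 882 × ((1-0.8) + 0.8/12)
= 882 × (0.20 + 0.0667)
= 882 × 0.2667
= 235.20
Speedup = 882/235.20
= 3.75×


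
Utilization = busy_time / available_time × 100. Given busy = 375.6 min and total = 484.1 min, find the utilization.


Utilization = busy / total × 100
= 375.6 / 484.1 × 100
= 77.6%


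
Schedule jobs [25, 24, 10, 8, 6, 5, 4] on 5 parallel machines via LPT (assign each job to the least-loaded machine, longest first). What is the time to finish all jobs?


Jobs (LPT sorted): [25, 24, 10, 8, 6, 5, 4]
Machines: 5
  J=25 → Machine 1 (load: 0+25=25)
  J=24 → Machine 2 (load: 0+24=24)
  J=10 → Machine 3 (load: 0+10=10)
  J=8 → Machine 4 (load: 0+8=8)
  J=6 → Machine 5 (load: 0+6=6)
  J=5 → Machine 5 (load: 6+5=11)
  J=4 → Machine 4 (load: 8+4=12)
Machine loads: [25, 24, 10, 12, 11]
Makespan = max = 25 time units


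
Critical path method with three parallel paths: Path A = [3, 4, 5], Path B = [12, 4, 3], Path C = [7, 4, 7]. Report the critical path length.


Path A: 3 + 4 + 5 = 12
Path B: 12 + 4 + 3 = 19
Path C: 7 + 4 + 7 = 18
Critical path = longest = max(12, 19, 18)
= 19 (Path B)


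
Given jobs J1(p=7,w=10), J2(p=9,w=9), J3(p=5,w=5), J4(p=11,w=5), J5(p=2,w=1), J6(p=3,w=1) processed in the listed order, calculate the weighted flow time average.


Completion times:
  J1: C=7, w×C=10×7=70
  J2: C=16, w×C=9×16=144
  J3: C=21, w×C=5×21=105
  J4: C=32, w×C=5×32=160
  J5: C=34, w×C=1×34=34
  J6: C=37, w×C=1×37=37
Sum w×C = 550
Sum w = 31
Weighted avg = 550/31
= 17.74


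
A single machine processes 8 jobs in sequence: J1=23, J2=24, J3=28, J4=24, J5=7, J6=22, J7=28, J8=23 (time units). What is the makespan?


Sequential makespan: sum all processing times
= 23 + 24 + 28 + 24 + 7 + 22 + 28 + 23
= 179 time units


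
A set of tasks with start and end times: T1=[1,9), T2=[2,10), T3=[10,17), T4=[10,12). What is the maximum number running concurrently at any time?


Check each time point for overlaps:
  t=2: 2 tasks active (T1, T2)
Max concurrent = 2


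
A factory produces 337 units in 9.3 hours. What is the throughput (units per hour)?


Throughput = units / time
= 337 / 9.3
= 36.2 units/hour


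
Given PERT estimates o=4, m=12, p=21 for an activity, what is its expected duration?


te = (o + 4m + p) / 6
= (4 + 4×12 + 21) / 6
= (4 + 48 + 21) / 6
= 73 / 6
= 12.17


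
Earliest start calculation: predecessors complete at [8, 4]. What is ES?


ES = max of all predecessor completion times
Predecessors: [8, 4]
ES = max(8, 4)
= 8


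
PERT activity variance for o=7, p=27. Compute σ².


σ² = ((p - o) / 6)² = (p - o)² / 36
= (27 - 7)² / 36
= 20² / 36
= 400 / 36
= 11.1111


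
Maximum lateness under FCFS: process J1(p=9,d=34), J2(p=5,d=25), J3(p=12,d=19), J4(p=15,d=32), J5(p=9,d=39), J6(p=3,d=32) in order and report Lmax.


Lateness per job (L = C - d):
  J1: C=9, d=34, L=-25
  J2: C=14, d=25, L=-11
  J3: C=26, d=19, L=7
  J4: C=41, d=32, L=9
  J5: C=50, d=39, L=11
  J6: C=53, d=32, L=21
Lmax = max(-25, -11, 7, 9, 11, 21)
= 21


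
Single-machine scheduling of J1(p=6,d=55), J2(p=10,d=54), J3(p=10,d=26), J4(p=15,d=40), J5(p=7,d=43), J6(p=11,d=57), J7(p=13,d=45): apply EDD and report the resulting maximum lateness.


EDD order: J3 → J4 → J5 → J7 → J2 → J1 → J6
Completion and lateness:
  J3: C=10, d=26, L=10-26=-16
  J4: C=25, d=40, L=25-40=-15
  J5: C=32, d=43, L=32-43=-11
  J7: C=45, d=45, L=45-45=0
  J2: C=55, d=54, L=55-54=1
  J1: C=61, d=55, L=61-55=6
  J6: C=72, d=57, L=72-57=15
Lmax = max(-16, -15, -11, 0, 1, 6, 15)
= 15


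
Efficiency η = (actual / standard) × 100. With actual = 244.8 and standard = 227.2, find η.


Efficiency = (actual / standard) × 100
= (244.8 / 227.2) × 100
= 107.7%


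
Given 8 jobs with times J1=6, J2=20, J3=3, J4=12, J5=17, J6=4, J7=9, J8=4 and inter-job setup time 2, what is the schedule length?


Makespan = Σ processing + (n-1) × setup
= (6 + 20 + 3 + 12 + 17 + 4 + 9 + 4) + (8-1)×2
= 75 + 14
= 89 time units


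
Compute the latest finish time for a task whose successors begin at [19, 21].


LF = min of all successor start times
Successors start at: [19, 21]
LF = min(19, 21)
= 19


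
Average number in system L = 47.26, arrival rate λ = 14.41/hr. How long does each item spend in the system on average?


Little's law: L = λW → W = L / λ
= 47.26 / 14.41
= 3.28 hours


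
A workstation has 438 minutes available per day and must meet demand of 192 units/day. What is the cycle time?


Cycle time = available time / demand
= 438 / 192
= 2.28 min/unit


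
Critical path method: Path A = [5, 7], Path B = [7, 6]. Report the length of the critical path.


Path A: 5 + 7 = 12
Path B: 7 + 6 = 13
Critical path = longest = max(12, 13)
= 13 (Path B)


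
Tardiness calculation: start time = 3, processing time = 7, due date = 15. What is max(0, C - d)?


Completion = start + processing = 3 + 7 = 10
Tardiness = max(0, C - d) = max(0, 10 - 15)
= max(0, -5)
= 0


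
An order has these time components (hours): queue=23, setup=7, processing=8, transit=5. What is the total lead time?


Lead time = queue + setup + processing + transit
= 23 + 7 + 8 + 5
= 43 hours


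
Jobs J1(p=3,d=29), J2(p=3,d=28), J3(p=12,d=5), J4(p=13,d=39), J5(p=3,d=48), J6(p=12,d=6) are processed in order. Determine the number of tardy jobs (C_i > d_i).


Completion vs due date:
  J1: C=3, d=29 → on time
  J2: C=6, d=28 → on time
  J3: C=18, d=5 → TARDY
  J4: C=31, d=39 → on time
  J5: C=34, d=48 → on time
  J6: C=46, d=6 → TARDY
Tardy jobs: J3, J6
Count = 2


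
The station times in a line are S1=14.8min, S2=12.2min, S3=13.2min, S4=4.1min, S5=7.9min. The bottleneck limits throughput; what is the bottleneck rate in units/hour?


Bottleneck = longest station time
Station times: [14.8, 12.2, 13.2, 4.1, 7.9]
Max = 14.8 min
Rate = 60 / 14.8
= 4.05 units/hour (bottleneck: 14.8min)


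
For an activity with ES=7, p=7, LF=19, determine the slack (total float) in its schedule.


EF = ES + duration = 7 + 7 = 14
LS = LF - duration = 19 - 7 = 12
Total Float = LF - EF = 19 - 14
(or LS - ES = 12 - 7)
= 5


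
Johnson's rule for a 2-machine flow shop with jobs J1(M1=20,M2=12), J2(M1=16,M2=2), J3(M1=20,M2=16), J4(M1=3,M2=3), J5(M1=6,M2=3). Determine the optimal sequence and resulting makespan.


Johnson's rule:
Group 1 (M1≤M2, sort by M1): ['J4']
Group 2 (M1>M2, sort desc M2): ['J3', 'J1', 'J5', 'J2']
Sequence: J4 → J3 → J1 → J5 → J2
Makespan calculation:
  J4: M1 done=3, M2 done=6
  J3: M1 done=23, M2 done=39
  J1: M1 done=43, M2 done=55
  J5: M1 done=49, M2 done=58
  J2: M1 done=65, M2 done=67
= Sequence: J4 → J3 → J1 → J5 → J2, Makespan: 67


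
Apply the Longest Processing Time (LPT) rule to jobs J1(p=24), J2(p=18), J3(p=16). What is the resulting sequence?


LPT: sort by longest processing time first
  J1: p=24
  J2: p=18
  J3: p=16
Order: J1 → J2 → J3


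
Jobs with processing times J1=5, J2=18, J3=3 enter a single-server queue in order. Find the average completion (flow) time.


Completion times:
  J1: completes at 5
  J2: completes at 23
  J3: completes at 26
Sum = 54
Average = 54/3
= 18.00


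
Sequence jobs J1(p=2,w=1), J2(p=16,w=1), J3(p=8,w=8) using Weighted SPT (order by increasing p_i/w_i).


WSPT (Smith's rule): sort by p/w ascending
  J3: p/w = 8/8 = 1.000
  J1: p/w = 2/1 = 2.000
  J2: p/w = 16/1 = 16.000
Order: J3 → J1 → J2


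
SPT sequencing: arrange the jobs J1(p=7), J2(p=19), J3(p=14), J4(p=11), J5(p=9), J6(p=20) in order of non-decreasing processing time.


SPT: sort by shortest processing time
  J1: p=7
  J5: p=9
  J4: p=11
  J3: p=14
  J2: p=19
  J6: p=20
Order: J1 → J5 → J4 → J3 → J2 → J6


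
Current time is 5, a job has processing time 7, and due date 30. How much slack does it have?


Slack = due - current_time - processing
= 30 - 5 - 7
= 18


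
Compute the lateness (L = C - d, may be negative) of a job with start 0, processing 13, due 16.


Completion = 0 + 13 = 13
Lateness = C - d = 13 - 16
= -3


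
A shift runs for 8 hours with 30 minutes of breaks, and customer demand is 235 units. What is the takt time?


Available = 8×60 - 30 = 450 min
Takt time = 450 / 235
= 1.91 min/unit


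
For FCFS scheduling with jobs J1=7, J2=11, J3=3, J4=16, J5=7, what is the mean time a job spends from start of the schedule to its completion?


Completion times:
  J1: completes at 7
  J2: completes at 18
  J3: completes at 21
  J4: completes at 37
  J5: completes at 44
Sum = 127
Average = 127/5
= 25.40


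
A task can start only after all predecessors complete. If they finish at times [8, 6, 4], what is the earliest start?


ES = max of all predecessor completion times
Predecessors: [8, 6, 4]
ES = max(8, 6, 4)
= 8


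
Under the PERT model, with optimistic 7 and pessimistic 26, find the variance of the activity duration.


σ² = ((p - o) / 6)² = (p - o)² / 36
= (26 - 7)² / 36
= 19² / 36
= 361 / 36
= 10.0278


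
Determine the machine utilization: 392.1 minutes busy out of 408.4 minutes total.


Utilization = busy / total × 100
= 392.1 / 408.4 × 100
= 96.0%


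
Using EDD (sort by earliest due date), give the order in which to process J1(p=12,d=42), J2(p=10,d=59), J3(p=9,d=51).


EDD: sort by earliest due date
  J1: d=42, p=12
  J3: d=51, p=9
  J2: d=59, p=10
Order: J1 → J3 → J2


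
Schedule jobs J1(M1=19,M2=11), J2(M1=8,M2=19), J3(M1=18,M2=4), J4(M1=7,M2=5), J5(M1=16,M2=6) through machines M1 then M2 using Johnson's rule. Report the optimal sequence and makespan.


Johnson's rule:
Group 1 (M1≤M2, sort by M1): ['J2']
Group 2 (M1>M2, sort desc M2): ['J1', 'J5', 'J4', 'J3']
Sequence: J2 → J1 → J5 → J4 → J3
Makespan calculation:
  J2: M1 done=8, M2 done=27
  J1: M1 done=27, M2 done=38
  J5: M1 done=43, M2 done=49
  J4: M1 done=50, M2 done=55
  J3: M1 done=68, M2 done=72
= Sequence: J2 → J1 → J5 → J4 → J3, Makespan: 72


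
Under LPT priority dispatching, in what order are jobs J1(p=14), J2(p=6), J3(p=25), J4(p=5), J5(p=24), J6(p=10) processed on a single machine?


LPT: sort by longest processing time first
  J3: p=25
  J5: p=24
  J1: p=14
  J6: p=10
  J2: p=6
  J4: p=5
Order: J3 → J5 → J1 → J6 → J2 → J4


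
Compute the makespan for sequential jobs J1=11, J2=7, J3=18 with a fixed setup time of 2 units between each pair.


Makespan = Σ processing + (n-1) × setup
= (11 + 7 + 18) + (3-1)×2
= 36 + 4
= 40 time units


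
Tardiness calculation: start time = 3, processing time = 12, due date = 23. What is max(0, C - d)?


Completion = start + processing = 3 + 12 = 15
Tardiness = max(0, C - d) = max(0, 15 - 23)
= max(0, -8)
= 0


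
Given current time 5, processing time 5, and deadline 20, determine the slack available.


Slack = due - current_time - processing
= 20 - 5 - 5
= 10


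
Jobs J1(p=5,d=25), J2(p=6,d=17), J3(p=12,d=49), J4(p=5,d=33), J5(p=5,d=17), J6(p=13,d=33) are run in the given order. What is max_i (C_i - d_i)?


Lateness per job (L = C - d):
  J1: C=5, d=25, L=-20
  J2: C=11, d=17, L=-6
  J3: C=23, d=49, L=-26
  J4: C=28, d=33, L=-5
  J5: C=33, d=17, L=16
  J6: C=46, d=33, L=13
Lmax = max(-20, -6, -26, -5, 16, 13)
= 16


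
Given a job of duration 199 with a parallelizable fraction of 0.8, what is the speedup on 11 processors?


Amdahl's law: T_p = T × ((1-p) + p/N)
= 199 × ((1-0.8) + 0.8/11)
= 199 × (0.20 + 0.0727)
= 199 × 0.2727
= 54.27
Speedup = 199/54.27
= 3.67×


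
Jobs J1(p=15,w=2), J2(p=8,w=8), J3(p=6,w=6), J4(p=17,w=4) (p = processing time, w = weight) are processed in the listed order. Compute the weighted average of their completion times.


Completion times:
  J1: C=15, w×C=2×15=30
  J2: C=23, w×C=8×23=184
  J3: C=29, w×C=6×29=174
  J4: C=46, w×C=4×46=184
Sum w×C = 572
Sum w = 20
Weighted avg = 572/20
= 28.60


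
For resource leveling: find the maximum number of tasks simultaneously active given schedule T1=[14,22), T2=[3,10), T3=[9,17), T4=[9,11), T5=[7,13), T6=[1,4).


Check each time point for overlaps:
  t=9: 4 tasks active (T2, T3, T4, T5)
Max concurrent = 4


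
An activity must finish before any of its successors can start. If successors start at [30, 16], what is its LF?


LF = min of all successor start times
Successors start at: [30, 16]
LF = min(30, 16)
= 16


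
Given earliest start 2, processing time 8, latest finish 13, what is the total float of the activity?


EF = ES + duration = 2 + 8 = 10
LS = LF - duration = 13 - 8 = 5
Total Float = LF - EF = 13 - 10
(or LS - ES = 5 - 2)
= 3


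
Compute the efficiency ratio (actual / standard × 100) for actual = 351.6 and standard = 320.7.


Efficiency = (actual / standard) × 100
= (351.6 / 320.7) × 100
= 109.6%


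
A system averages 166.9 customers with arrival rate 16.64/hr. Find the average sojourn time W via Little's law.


Little's law: L = λW → W = L / λ
= 166.9 / 16.64
= 10.03 hours


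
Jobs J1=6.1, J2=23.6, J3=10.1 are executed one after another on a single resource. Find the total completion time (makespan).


Sequential makespan: sum all processing times
= 6.1 + 23.6 + 10.1
= 39.8 time units


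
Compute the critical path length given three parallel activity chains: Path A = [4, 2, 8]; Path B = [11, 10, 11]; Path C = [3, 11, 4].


Path A: 4 + 2 + 8 = 14
Path B: 11 + 10 + 11 = 32
Path C: 3 + 11 + 4 = 18
Critical path = longest = max(14, 32, 18)
= 32 (Path B)


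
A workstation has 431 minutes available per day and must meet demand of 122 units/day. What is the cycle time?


Cycle time = available time / demand
= 431 / 122
= 3.53 min/unit


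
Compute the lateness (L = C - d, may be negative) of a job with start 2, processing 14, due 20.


Completion = 2 + 14 = 16
Lateness = C - d = 16 - 20
= -4


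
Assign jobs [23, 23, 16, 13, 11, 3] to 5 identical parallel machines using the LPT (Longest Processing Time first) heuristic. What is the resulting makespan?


Jobs (LPT sorted): [23, 23, 16, 13, 11, 3]
Machines: 5
  J=23 → Machine 1 (load: 0+23=23)
  J=23 → Machine 2 (load: 0+23=23)
  J=16 → Machine 3 (load: 0+16=16)
  J=13 → Machine 4 (load: 0+13=13)
  J=11 → Machine 5 (load: 0+11=11)
  J=3 → Machine 5 (load: 11+3=14)
Machine loads: [23, 23, 16, 13, 14]
Makespan = max = 23 time units


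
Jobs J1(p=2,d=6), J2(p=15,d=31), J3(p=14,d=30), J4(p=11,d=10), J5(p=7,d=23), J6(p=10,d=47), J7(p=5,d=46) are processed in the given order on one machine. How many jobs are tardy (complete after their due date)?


Completion vs due date:
  J1: C=2, d=6 → on time
  J2: C=17, d=31 → on time
  J3: C=31, d=30 → TARDY
  J4: C=42, d=10 → TARDY
  J5: C=49, d=23 → TARDY
  J6: C=59, d=47 → TARDY
  J7: C=64, d=46 → TARDY
Tardy jobs: J3, J4, J5, J6, J7
Count = 5


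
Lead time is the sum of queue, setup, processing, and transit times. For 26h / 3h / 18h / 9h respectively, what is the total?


Lead time = queue + setup + processing + transit
= 26 + 3 + 18 + 9
= 56 hours


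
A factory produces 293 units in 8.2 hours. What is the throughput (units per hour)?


Throughput = units / time
= 293 / 8.2
= 35.7 units/hour


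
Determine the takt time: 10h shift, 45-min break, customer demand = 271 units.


Available = 10×60 - 45 = 555 min
Takt time = 555 / 271
= 2.05 min/unit


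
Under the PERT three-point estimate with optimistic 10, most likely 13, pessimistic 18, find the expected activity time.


te = (o + 4m + p) / 6
= (10 + 4×13 + 18) / 6
= (10 + 52 + 18) / 6
= 80 / 6
= 13.33


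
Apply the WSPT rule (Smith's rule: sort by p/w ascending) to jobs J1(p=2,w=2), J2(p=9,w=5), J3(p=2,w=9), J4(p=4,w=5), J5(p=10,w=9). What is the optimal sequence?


WSPT (Smith's rule): sort by p/w ascending
  J3: p/w = 2/9 = 0.222
  J4: p/w = 4/5 = 0.800
  J1: p/w = 2/2 = 1.000
  J5: p/w = 10/9 = 1.111
  J2: p/w = 9/5 = 1.800
Order: J3 → J4 → J1 → J5 → J2


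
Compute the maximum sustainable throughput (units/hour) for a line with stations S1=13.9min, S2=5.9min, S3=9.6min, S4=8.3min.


Bottleneck = longest station time
Station times: [13.9, 5.9, 9.6, 8.3]
Max = 13.9 min
Rate = 60 / 13.9
= 4.32 units/hour (bottleneck: 13.9min)


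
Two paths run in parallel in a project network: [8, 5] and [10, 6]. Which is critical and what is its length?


Path A: 8 + 5 = 13
Path B: 10 + 6 = 16
Critical path = longest = max(13, 16)
= 16 (Path B)


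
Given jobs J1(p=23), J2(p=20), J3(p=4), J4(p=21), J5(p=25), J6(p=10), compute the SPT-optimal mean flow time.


SPT order: J3 → J6 → J2 → J4 → J1 → J5
Completion times:
  J3: C=4
  J6: C=14
  J2: C=34
  J4: C=55
  J1: C=78
  J5: C=103
Sum = 288, n = 6
Mean flow = 288/6
= 48.00


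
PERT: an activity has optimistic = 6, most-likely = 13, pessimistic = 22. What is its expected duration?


te = (o + 4m + p) / 6
= (6 + 4×13 + 22) / 6
= (6 + 52 + 22) / 6
= 80 / 6
= 13.33


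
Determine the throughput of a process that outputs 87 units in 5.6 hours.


Throughput = units / time
= 87 / 5.6
= 15.5 units/hour


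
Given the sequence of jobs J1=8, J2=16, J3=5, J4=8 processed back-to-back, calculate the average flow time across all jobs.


Completion times:
  J1: completes at 8
  J2: completes at 24
  J3: completes at 29
  J4: completes at 37
Sum = 98
Average = 98/4
= 24.50


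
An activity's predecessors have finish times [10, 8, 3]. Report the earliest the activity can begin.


ES = max of all predecessor completion times
Predecessors: [10, 8, 3]
ES = max(10, 8, 3)
= 10


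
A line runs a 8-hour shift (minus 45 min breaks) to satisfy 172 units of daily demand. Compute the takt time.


Available = 8×60 - 45 = 435 min
Takt time = 435 / 172
= 2.53 min/unit


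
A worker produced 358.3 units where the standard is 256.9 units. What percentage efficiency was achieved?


Efficiency = (actual / standard) × 100
= (358.3 / 256.9) × 100
= 139.5%


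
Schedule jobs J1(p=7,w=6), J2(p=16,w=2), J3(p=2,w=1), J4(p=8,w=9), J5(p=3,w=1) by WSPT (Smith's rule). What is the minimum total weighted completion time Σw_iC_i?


WSPT order (by p/w): J4 → J1 → J3 → J5 → J2
  J4: C=8, w·C=9×8=72
  J1: C=15, w·C=6×15=90
  J3: C=17, w·C=1×17=17
  J5: C=20, w·C=1×20=20
  J2: C=36, w·C=2×36=72
Σ w·C = 271
= 271


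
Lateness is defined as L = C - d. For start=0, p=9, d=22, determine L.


Completion = 0 + 9 = 9
Lateness = C - d = 9 - 22
= -13


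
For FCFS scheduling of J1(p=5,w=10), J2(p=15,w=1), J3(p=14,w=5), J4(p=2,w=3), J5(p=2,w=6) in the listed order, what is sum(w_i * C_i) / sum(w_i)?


Completion times:
  J1: C=5, w×C=10×5=50
  J2: C=20, w×C=1×20=20
  J3: C=34, w×C=5×34=170
  J4: C=36, w×C=3×36=108
  J5: C=38, w×C=6×38=228
Sum w×C = 576
Sum w = 25
Weighted avg = 576/25
= 23.04


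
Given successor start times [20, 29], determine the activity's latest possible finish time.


LF = min of all successor start times
Successors start at: [20, 29]
LF = min(20, 29)
= 20


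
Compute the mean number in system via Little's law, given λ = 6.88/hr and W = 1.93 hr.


Little's law: L = λ × W
= 6.88 × 1.93
= 13.28


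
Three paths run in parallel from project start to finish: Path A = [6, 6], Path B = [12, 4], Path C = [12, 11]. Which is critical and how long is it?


Path A: 6 + 6 = 12
Path B: 12 + 4 = 16
Path C: 12 + 11 = 23
Critical path = longest = max(12, 16, 23)
= 23 (Path C)


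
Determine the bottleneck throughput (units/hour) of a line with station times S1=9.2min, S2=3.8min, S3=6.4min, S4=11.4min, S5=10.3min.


Bottleneck = longest station time
Station times: [9.2, 3.8, 6.4, 11.4, 10.3]
Max = 11.4 min
Rate = 60 / 11.4
= 5.26 units/hour (bottleneck: 11.4min)


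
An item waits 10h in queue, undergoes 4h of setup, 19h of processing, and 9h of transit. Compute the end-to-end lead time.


Lead time = queue + setup + processing + transit
= 10 + 4 + 19 + 9
= 42 hours


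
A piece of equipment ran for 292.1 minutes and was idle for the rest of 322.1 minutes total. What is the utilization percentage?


Utilization = busy / total × 100
= 292.1 / 322.1 × 100
= 90.7%


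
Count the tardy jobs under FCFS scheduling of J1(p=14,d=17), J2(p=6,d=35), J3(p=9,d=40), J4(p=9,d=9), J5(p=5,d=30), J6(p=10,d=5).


Completion vs due date:
  J1: C=14, d=17 → on time
  J2: C=20, d=35 → on time
  J3: C=29, d=40 → on time
  J4: C=38, d=9 → TARDY
  J5: C=43, d=30 → TARDY
  J6: C=53, d=5 → TARDY
Tardy jobs: J4, J5, J6
Count = 3


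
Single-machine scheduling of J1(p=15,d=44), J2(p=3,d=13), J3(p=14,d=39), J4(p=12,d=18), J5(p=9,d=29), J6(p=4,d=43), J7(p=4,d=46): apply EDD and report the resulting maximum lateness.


EDD order: J2 → J4 → J5 → J3 → J6 → J1 → J7
Completion and lateness:
  J2: C=3, d=13, L=3-13=-10
  J4: C=15, d=18, L=15-18=-3
  J5: C=24, d=29, L=24-29=-5
  J3: C=38, d=39, L=38-39=-1
  J6: C=42, d=43, L=42-43=-1
  J1: C=57, d=44, L=57-44=13
  J7: C=61, d=46, L=61-46=15
Lmax = max(-10, -3, -5, -1, -1, 13, 15)
= 15


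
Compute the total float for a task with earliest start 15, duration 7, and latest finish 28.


EF = ES + duration = 15 + 7 = 22
LS = LF - duration = 28 - 7 = 21
Total Float = LF - EF = 28 - 22
(or LS - ES = 21 - 15)
= 6


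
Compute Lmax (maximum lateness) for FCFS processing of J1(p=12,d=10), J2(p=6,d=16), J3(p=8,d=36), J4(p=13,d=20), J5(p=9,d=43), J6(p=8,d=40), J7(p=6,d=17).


Lateness per job (L = C - d):
  J1: C=12, d=10, L=2
  J2: C=18, d=16, L=2
  J3: C=26, d=36, L=-10
  J4: C=39, d=20, L=19
  J5: C=48, d=43, L=5
  J6: C=56, d=40, L=16
  J7: C=62, d=17, L=45
Lmax = max(2, 2, -10, 19, 5, 16, 45)
= 45


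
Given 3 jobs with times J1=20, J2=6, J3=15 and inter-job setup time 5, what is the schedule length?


Makespan = Σ processing + (n-1) × setup
= (20 + 6 + 15) + (3-1)×5
= 41 + 10
= 51 time units


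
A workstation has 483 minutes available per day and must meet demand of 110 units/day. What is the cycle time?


Cycle time = available time / demand
= 483 / 110
= 4.39 min/unit


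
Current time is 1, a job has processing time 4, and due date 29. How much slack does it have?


Slack = due - current_time - processing
= 29 - 1 - 4
= 24


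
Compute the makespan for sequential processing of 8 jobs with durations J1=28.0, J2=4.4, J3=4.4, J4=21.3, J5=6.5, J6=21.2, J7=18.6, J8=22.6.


Sequential makespan: sum all processing times
= 28.0 + 4.4 + 4.4 + 21.3 + 6.5 + 21.2 + 18.6 + 22.6
= 127.0 time units


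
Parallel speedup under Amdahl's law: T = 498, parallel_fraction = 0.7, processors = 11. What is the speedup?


Amdahl's law: T_p = T × ((1-p) + p/N)
= 498 × ((1-0.7) + 0.7/11)
= 498 × (0.30 + 0.0636)
= 498 × 0.3636
= 181.09
Speedup = 498/181.09
= 2.75×


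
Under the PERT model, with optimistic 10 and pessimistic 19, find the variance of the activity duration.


σ² = ((p - o) / 6)² = (p - o)² / 36
= (19 - 10)² / 36
= 9² / 36
= 81 / 36
= 2.2500


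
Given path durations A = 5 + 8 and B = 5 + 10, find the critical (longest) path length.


Path A: 5 + 8 = 13
Path B: 5 + 10 = 15
Critical path = longest = max(13, 15)
= 15 (Path B)


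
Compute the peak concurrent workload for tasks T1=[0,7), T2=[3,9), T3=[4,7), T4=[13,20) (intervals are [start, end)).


Check each time point for overlaps:
  t=4: 3 tasks active (T1, T2, T3)
Max concurrent = 3


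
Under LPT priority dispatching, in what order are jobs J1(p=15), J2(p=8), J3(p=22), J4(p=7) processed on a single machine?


LPT: sort by longest processing time first
  J3: p=22
  J1: p=15
  J2: p=8
  J4: p=7
Order: J3 → J1 → J2 → J4


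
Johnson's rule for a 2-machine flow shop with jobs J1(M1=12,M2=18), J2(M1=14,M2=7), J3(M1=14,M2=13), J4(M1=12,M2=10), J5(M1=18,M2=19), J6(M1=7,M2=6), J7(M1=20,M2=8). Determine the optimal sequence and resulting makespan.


Johnson's rule:
Group 1 (M1≤M2, sort by M1): ['J1', 'J5']
Group 2 (M1>M2, sort desc M2): ['J3', 'J4', 'J7', 'J2', 'J6']
Sequence: J1 → J5 → J3 → J4 → J7 → J2 → J6
Makespan calculation:
  J1: M1 done=12, M2 done=30
  J5: M1 done=30, M2 done=49
  J3: M1 done=44, M2 done=62
  J4: M1 done=56, M2 done=72
  J7: M1 done=76, M2 done=84
  J2: M1 done=90, M2 done=97
  J6: M1 done=97, M2 done=103
= Sequence: J1 → J5 → J3 → J4 → J7 → J2 → J6, Makespan: 103


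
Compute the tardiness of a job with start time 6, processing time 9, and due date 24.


Completion = start + processing = 6 + 9 = 15
Tardiness = max(0, C - d) = max(0, 15 - 24)
= max(0, -9)
= 0


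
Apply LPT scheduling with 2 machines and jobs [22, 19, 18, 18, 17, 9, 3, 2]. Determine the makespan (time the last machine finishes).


Jobs (LPT sorted): [22, 19, 18, 18, 17, 9, 3, 2]
Machines: 2
  J=22 → Machine 1 (load: 0+22=22)
  J=19 → Machine 2 (load: 0+19=19)
  J=18 → Machine 2 (load: 19+18=37)
  J=18 → Machine 1 (load: 22+18=40)
  J=17 → Machine 2 (load: 37+17=54)
  J=9 → Machine 1 (load: 40+9=49)
  J=3 → Machine 1 (load: 49+3=52)
  J=2 → Machine 1 (load: 52+2=54)
Machine loads: [54, 54]
Makespan = max = 54 time units


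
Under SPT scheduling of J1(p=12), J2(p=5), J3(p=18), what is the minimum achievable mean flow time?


SPT order: J2 → J1 → J3
Completion times:
  J2: C=5
  J1: C=17
  J3: C=35
Sum = 57, n = 3
Mean flow = 57/3
= 19.00


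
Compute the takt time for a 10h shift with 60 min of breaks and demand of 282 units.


Available = 10×60 - 60 = 540 min
Takt time = 540 / 282
= 1.91 min/unit


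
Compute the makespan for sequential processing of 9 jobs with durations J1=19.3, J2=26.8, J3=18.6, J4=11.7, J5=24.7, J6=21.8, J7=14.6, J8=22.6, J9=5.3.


Sequential makespan: sum all processing times
= 19.3 + 26.8 + 18.6 + 11.7 + 24.7 + 21.8 + 14.6 + 22.6 + 5.3
= 165.4 time units


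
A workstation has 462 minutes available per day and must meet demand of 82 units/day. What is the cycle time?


Cycle time = available time / demand
= 462 / 82
= 5.63 min/unit


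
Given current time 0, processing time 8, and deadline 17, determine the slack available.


Slack = due - current_time - processing
= 17 - 0 - 8
= 9


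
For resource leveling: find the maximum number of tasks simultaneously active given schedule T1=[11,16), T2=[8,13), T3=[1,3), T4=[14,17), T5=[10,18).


Check each time point for overlaps:
  t=11: 3 tasks active (T1, T2, T5)
Max concurrent = 3


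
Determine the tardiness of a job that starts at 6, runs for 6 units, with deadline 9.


Completion = start + processing = 6 + 6 = 12
Tardiness = max(0, C - d) = max(0, 12 - 9)
= max(0, 3)
= 3


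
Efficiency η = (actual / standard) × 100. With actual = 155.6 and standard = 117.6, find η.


Efficiency = (actual / standard) × 100
= (155.6 / 117.6) × 100
= 132.3%


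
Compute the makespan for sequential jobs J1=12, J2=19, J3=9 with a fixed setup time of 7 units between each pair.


Makespan = Σ processing + (n-1) × setup
= (12 + 19 + 9) + (3-1)×7
= 40 + 14
= 54 time units


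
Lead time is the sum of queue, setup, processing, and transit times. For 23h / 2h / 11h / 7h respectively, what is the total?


Lead time = queue + setup + processing + transit
= 23 + 2 + 11 + 7
= 43 hours


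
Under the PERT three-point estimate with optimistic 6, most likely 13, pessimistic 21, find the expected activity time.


te = (o + 4m + p) / 6
= (6 + 4×13 + 21) / 6
= (6 + 52 + 21) / 6
= 79 / 6
= 13.17


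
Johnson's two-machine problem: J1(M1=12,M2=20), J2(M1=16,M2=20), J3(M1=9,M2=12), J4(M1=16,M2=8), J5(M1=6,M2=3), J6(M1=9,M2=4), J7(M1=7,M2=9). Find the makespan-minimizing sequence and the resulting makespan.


Johnson's rule:
Group 1 (M1≤M2, sort by M1): ['J7', 'J3', 'J1', 'J2']
Group 2 (M1>M2, sort desc M2): ['J4', 'J6', 'J5']
Sequence: J7 → J3 → J1 → J2 → J4 → J6 → J5
Makespan calculation:
  J7: M1 done=7, M2 done=16
  J3: M1 done=16, M2 done=28
  J1: M1 done=28, M2 done=48
  J2: M1 done=44, M2 done=68
  J4: M1 done=60, M2 done=76
  J6: M1 done=69, M2 done=80
  J5: M1 done=75, M2 done=83
= Sequence: J7 → J3 → J1 → J2 → J4 → J6 → J5, Makespan: 83


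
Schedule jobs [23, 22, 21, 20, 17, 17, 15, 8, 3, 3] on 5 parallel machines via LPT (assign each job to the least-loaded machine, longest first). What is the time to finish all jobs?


Jobs (LPT sorted): [23, 22, 21, 20, 17, 17, 15, 8, 3, 3]
Machines: 5
  J=23 → Machine 1 (load: 0+23=23)
  J=22 → Machine 2 (load: 0+22=22)
  J=21 → Machine 3 (load: 0+21=21)
  J=20 → Machine 4 (load: 0+20=20)
  J=17 → Machine 5 (load: 0+17=17)
  J=17 → Machine 5 (load: 17+17=34)
  J=15 → Machine 4 (load: 20+15=35)
  J=8 → Machine 3 (load: 21+8=29)
  J=3 → Machine 2 (load: 22+3=25)
  J=3 → Machine 1 (load: 23+3=26)
Machine loads: [26, 25, 29, 35, 34]
Makespan = max = 35 time units


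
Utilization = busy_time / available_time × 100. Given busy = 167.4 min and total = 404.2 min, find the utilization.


Utilization = busy / total × 100
= 167.4 / 404.2 × 100
= 41.4%


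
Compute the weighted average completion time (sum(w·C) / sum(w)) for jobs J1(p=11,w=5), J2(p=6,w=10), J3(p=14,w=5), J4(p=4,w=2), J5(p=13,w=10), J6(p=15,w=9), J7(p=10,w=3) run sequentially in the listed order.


Completion times:
  J1: C=11, w×C=5×11=55
  J2: C=17, w×C=10×17=170
  J3: C=31, w×C=5×31=155
  J4: C=35, w×C=2×35=70
  J5: C=48, w×C=10×48=480
  J6: C=63, w×C=9×63=567
  J7: C=73, w×C=3×73=219
Sum w×C = 1716
Sum w = 44
Weighted avg = 1716/44
= 39.00


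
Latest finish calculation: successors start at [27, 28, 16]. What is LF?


LF = min of all successor start times
Successors start at: [27, 28, 16]
LF = min(27, 28, 16)
= 16


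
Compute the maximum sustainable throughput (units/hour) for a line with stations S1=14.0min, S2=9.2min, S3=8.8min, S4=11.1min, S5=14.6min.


Bottleneck = longest station time
Station times: [14.0, 9.2, 8.8, 11.1, 14.6]
Max = 14.6 min
Rate = 60 / 14.6
= 4.11 units/hour (bottleneck: 14.6min)


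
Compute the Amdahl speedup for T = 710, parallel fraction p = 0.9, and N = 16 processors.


Amdahl's law: T_p = T × ((1-p) + p/N)
= 710 × ((1-0.9) + 0.9/16)
= 710 × (0.10 + 0.0563)
= 710 × 0.1562
= 110.94
Speedup = 710/110.94
= 6.40×


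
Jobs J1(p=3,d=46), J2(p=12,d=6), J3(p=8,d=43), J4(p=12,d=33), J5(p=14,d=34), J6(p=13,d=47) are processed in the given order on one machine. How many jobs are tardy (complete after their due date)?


Completion vs due date:
  J1: C=3, d=46 → on time
  J2: C=15, d=6 → TARDY
  J3: C=23, d=43 → on time
  J4: C=35, d=33 → TARDY
  J5: C=49, d=34 → TARDY
  J6: C=62, d=47 → TARDY
Tardy jobs: J2, J4, J5, J6
Count = 4


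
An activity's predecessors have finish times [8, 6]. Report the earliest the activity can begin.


ES = max of all predecessor completion times
Predecessors: [8, 6]
ES = max(8, 6)
= 8


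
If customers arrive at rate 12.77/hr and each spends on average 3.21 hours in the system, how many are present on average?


Little's law: L = λ × W
= 12.77 × 3.21
= 40.99


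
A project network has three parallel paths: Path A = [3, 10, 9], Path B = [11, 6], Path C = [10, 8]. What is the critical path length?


Path A: 3 + 10 + 9 = 22
Path B: 11 + 6 = 17
Path C: 10 + 8 = 18
Critical path = longest = max(22, 17, 18)
= 22 (Path A)


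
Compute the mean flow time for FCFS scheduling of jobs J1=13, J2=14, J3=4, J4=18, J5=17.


Completion times:
  J1: completes at 13
  J2: completes at 27
  J3: completes at 31
  J4: completes at 49
  J5: completes at 66
Sum = 186
Average = 186/5
= 37.20


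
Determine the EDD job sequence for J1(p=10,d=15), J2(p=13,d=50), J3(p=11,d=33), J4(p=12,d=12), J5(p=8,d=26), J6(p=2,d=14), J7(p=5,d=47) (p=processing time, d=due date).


EDD: sort by earliest due date
  J4: d=12, p=12
  J6: d=14, p=2
  J1: d=15, p=10
  J5: d=26, p=8
  J3: d=33, p=11
  J7: d=47, p=5
  J2: d=50, p=13
Order: J4 → J6 → J1 → J5 → J3 → J7 → J2
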